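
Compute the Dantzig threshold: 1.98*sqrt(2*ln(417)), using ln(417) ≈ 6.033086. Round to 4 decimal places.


ln(417) ≈ 6.033086.
2*ln(n) ≈ 12.066172.
sqrt(2*ln(n)) ≈ sqrt(12.066172) ≈ 3.47364.
threshold ≈ 1.98*3.47364 = 6.8778072 ≈ 6.8778.

6.8778


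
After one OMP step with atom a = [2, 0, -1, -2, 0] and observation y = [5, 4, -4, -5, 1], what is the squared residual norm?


a^T a = 9.
a^T y = 24.
coeff = 24/9 = 8/3.
||r||^2 = 19.

19


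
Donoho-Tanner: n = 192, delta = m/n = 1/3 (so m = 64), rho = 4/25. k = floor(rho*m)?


m = 1/3*192 = 64.
rho = 4/25.
rho*m = 4/25*64 = 10.24.
k = floor(10.24) = 10.

10


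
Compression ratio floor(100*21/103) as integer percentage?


100*m/n = 100*21/103 ≈ 20.3883.
floor = 20.

20


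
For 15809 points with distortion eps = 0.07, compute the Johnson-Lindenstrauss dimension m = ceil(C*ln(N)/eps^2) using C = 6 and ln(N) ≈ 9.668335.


ln(15809) ≈ 9.668335.
eps^2 = 0.07^2 = 0.0049.
C*ln(N)/eps^2 ≈ 6*9.668335/0.0049 ≈ 11838.7776.
m = ceil(11838.7776) = 11839.

11839


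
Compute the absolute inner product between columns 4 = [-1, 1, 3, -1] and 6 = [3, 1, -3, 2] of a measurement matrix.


Inner product: -1*3 + 1*1 + 3*-3 + -1*2
Products: [-3, 1, -9, -2]
Sum = -13.
|dot| = 13.

13


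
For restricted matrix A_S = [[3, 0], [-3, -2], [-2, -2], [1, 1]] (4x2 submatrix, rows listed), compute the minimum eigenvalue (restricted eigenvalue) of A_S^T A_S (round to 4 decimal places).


A_S^T A_S = [[23, 11], [11, 9]].
trace = 32.
det = 86.
disc = trace^2 - 4*det = 1024 - 4*86 = 680.
sqrt(680) ≈ 26.076810.
lam_min = (32 - sqrt(680))/2 ≈ (32 - 26.076810)/2 = 2.961595 ≈ 2.9616.

2.9616


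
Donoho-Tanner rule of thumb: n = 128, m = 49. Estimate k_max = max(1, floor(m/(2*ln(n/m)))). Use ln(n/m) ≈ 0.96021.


n/m = 128/49.
ln(n/m) ≈ 0.96021.
2*ln(n/m) ≈ 1.92042.
m/(2*ln(n/m)) ≈ 49/1.92042 ≈ 25.5153.
floor = 25.
k_max = max(1, 25) = 25.

25


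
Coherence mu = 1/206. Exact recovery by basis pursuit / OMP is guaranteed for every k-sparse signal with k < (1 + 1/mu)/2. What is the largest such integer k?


1/mu = 206.
1 + 1/mu = 207.
(1 + 1/mu)/2 = 103.5 is not an integer, so k_max = floor(103.5) = 103.

103


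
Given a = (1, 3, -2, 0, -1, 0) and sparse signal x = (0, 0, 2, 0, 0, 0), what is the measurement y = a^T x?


Non-zero terms: ['-2*2']
Products: [-4]
y = sum = -4.

-4


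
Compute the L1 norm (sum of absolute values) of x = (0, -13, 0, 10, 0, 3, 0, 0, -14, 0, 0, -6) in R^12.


Non-zero entries: [(1, -13), (3, 10), (5, 3), (8, -14), (11, -6)]
Absolute values: [13, 10, 3, 14, 6]
||x||_1 = sum = 46.

46


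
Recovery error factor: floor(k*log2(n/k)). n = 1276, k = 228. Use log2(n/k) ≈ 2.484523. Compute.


log2(n/k) = log2(1276/228) ≈ 2.484523.
k*log2(n/k) ≈ 228*2.484523 = 566.471244.
floor(566.471244) = 566.

566


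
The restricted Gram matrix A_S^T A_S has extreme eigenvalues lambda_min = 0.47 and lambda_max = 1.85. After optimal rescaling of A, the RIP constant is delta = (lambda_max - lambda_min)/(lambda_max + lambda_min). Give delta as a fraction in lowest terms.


lambda_max - lambda_min = 1.85 - 0.47 = 1.38.
lambda_max + lambda_min = 1.85 + 0.47 = 2.32.
delta = 1.38/2.32 = 138/232 = 69/116.

69/116


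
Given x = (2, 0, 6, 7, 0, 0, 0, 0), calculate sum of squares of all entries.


Non-zero entries: [(0, 2), (2, 6), (3, 7)]
Squares: [4, 36, 49]
||x||_2^2 = sum = 89.

89


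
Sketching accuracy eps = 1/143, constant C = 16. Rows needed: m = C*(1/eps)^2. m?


1/eps = 143.
(1/eps)^2 = 20449.
m = 16*20449 = 327184.

327184


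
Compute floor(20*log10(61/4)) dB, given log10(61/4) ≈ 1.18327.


||x||/||e|| = 61/4.
log10(61/4) ≈ 1.18327.
20*log10(||x||/||e||) ≈ 20*1.18327 = 23.6654.
floor(23.6654) = 23.

23


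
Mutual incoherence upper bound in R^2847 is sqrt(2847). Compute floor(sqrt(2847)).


53^2 = 2809 <= 2847 < 2916 = 54^2, so 53 <= sqrt(2847) < 54.
floor(sqrt(2847)) = 53.

53


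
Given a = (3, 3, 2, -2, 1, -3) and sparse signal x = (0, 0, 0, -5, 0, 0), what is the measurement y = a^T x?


Non-zero terms: ['-2*-5']
Products: [10]
y = sum = 10.

10


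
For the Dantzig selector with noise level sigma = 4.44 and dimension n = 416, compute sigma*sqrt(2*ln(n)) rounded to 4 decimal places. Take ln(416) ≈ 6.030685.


ln(416) ≈ 6.030685.
2*ln(n) ≈ 12.06137.
sqrt(2*ln(n)) ≈ sqrt(12.06137) ≈ 3.472948.
threshold ≈ 4.44*3.472948 = 15.41988912 ≈ 15.4199.

15.4199


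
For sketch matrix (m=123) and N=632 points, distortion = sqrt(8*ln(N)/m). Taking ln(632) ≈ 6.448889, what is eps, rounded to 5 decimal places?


ln(632) ≈ 6.448889.
8*ln(N)/m ≈ 8*6.448889/123 ≈ 0.41943993.
eps = sqrt(0.41943993) ≈ 0.6476418 ≈ 0.64764.

0.64764


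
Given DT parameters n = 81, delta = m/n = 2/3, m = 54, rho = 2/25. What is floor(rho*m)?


m = 2/3*81 = 54.
rho = 2/25.
rho*m = 2/25*54 = 4.32.
k = floor(4.32) = 4.

4


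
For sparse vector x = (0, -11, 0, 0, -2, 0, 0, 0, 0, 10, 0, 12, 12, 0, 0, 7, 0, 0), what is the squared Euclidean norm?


Non-zero entries: [(1, -11), (4, -2), (9, 10), (11, 12), (12, 12), (15, 7)]
Squares: [121, 4, 100, 144, 144, 49]
||x||_2^2 = sum = 562.

562


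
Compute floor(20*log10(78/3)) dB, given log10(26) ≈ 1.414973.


||x||/||e|| = 78/3 = 26.
log10(26) ≈ 1.414973.
20*log10(||x||/||e||) ≈ 20*1.414973 = 28.29946.
floor(28.29946) = 28.

28


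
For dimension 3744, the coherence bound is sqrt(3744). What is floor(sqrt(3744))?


61^2 = 3721 <= 3744 < 3844 = 62^2, so 61 <= sqrt(3744) < 62.
floor(sqrt(3744)) = 61.

61


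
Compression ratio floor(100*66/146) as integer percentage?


100*m/n = 100*66/146 ≈ 45.2055.
floor = 45.

45


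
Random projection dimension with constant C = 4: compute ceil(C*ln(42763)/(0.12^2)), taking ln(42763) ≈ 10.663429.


ln(42763) ≈ 10.663429.
eps^2 = 0.12^2 = 0.0144.
C*ln(N)/eps^2 ≈ 4*10.663429/0.0144 ≈ 2962.0636.
m = ceil(2962.0636) = 2963.

2963


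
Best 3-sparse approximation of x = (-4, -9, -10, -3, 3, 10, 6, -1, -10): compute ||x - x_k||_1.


Sorted |x_i| descending: [10, 10, 10, 9, 6, 4, 3, 3, 1]
Keep top 3: [10, 10, 10]
Tail entries: [9, 6, 4, 3, 3, 1]
L1 error = sum of tail = 26.

26


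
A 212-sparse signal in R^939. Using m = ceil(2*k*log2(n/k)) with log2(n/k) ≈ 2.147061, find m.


log2(n/k) = log2(939/212) ≈ 2.147061.
2*k*log2(n/k) ≈ 2*212*2.147061 = 910.353864.
m = ceil(910.353864) = 911.

911


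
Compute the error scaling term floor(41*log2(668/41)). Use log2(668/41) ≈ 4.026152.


log2(n/k) = log2(668/41) ≈ 4.026152.
k*log2(n/k) ≈ 41*4.026152 = 165.072232.
floor(165.072232) = 165.

165


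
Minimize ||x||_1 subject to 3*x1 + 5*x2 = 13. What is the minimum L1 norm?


Axis intercepts:
  x1 = 13/3, x2 = 0: L1 = 13/3
  x1 = 0, x2 = 13/5: L1 = 13/5
x* = (0, 13/5)
||x*||_1 = 13/5.

13/5


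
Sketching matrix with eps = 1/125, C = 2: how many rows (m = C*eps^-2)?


1/eps = 125.
(1/eps)^2 = 15625.
m = 2*15625 = 31250.

31250


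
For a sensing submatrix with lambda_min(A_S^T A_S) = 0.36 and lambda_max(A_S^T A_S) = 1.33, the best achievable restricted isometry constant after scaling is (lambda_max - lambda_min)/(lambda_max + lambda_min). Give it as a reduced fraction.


lambda_max - lambda_min = 1.33 - 0.36 = 0.97.
lambda_max + lambda_min = 1.33 + 0.36 = 1.69.
delta = 0.97/1.69 = 97/169.

97/169


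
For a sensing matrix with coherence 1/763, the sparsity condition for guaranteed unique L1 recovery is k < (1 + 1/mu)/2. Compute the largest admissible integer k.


1/mu = 763.
1 + 1/mu = 764.
(1 + 1/mu)/2 = 382 is an integer and the inequality is strict, so k_max = 382 - 1 = 381.

381


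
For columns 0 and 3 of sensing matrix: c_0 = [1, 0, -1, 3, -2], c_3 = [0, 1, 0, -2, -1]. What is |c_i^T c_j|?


Inner product: 1*0 + 0*1 + -1*0 + 3*-2 + -2*-1
Products: [0, 0, 0, -6, 2]
Sum = -4.
|dot| = 4.

4


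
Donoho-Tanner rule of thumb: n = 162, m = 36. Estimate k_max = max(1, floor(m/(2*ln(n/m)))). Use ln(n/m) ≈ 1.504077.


n/m = 162/36 = 9/2.
ln(n/m) ≈ 1.504077.
2*ln(n/m) ≈ 3.008154.
m/(2*ln(n/m)) ≈ 36/3.008154 ≈ 11.9675.
floor = 11.
k_max = max(1, 11) = 11.

11


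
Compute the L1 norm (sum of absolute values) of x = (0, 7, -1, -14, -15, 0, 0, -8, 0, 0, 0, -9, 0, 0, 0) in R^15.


Non-zero entries: [(1, 7), (2, -1), (3, -14), (4, -15), (7, -8), (11, -9)]
Absolute values: [7, 1, 14, 15, 8, 9]
||x||_1 = sum = 54.

54


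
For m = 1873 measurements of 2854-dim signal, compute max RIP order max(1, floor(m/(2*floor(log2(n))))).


floor(log2(2854)) = 11.
2*11 = 22.
m/(2*floor(log2(n))) = 1873/22 ≈ 85.1364.
floor = 85.
k = max(1, 85) = 85.

85


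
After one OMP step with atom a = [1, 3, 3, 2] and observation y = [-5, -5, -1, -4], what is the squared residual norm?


a^T a = 23.
a^T y = -31.
coeff = -31/23 = -31/23.
||r||^2 = 580/23.

580/23


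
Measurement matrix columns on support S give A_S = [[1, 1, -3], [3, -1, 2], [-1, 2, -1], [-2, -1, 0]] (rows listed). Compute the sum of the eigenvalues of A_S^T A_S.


Sum of eigenvalues of A_S^T A_S = trace(A_S^T A_S) = sum of squared column norms of A_S.
A_S^T A_S diagonal: [15, 7, 14].
trace = 15 + 7 + 14 = 36.

36


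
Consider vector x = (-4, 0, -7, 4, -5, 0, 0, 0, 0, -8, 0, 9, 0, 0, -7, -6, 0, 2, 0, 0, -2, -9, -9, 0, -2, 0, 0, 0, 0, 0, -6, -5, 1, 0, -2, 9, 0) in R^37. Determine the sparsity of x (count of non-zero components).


Non-zero positions: [0, 2, 3, 4, 9, 11, 14, 15, 17, 20, 21, 22, 24, 30, 31, 32, 34, 35].
Sparsity = 18.

18


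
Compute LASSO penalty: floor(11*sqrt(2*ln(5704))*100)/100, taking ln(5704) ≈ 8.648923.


ln(5704) ≈ 8.648923.
2*ln(n) ≈ 17.297846.
sqrt(2*ln(n)) ≈ sqrt(17.297846) ≈ 4.159068.
lambda ≈ 11*4.159068 = 45.749748.
floor(lambda*100)/100 = 45.74.

45.74


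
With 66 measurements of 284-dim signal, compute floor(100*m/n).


100*m/n = 100*66/284 ≈ 23.2394.
floor = 23.

23


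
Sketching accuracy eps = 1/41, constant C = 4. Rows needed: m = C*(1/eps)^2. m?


1/eps = 41.
(1/eps)^2 = 1681.
m = 4*1681 = 6724.

6724


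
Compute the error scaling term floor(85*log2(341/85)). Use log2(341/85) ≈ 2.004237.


log2(n/k) = log2(341/85) ≈ 2.004237.
k*log2(n/k) ≈ 85*2.004237 = 170.360145.
floor(170.360145) = 170.

170


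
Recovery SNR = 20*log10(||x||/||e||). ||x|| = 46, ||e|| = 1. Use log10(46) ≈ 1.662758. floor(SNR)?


||x||/||e|| = 46/1 = 46.
log10(46) ≈ 1.662758.
20*log10(||x||/||e||) ≈ 20*1.662758 = 33.25516.
floor(33.25516) = 33.

33


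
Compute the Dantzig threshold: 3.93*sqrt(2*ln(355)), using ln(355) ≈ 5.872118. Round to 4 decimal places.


ln(355) ≈ 5.872118.
2*ln(n) ≈ 11.744236.
sqrt(2*ln(n)) ≈ sqrt(11.744236) ≈ 3.426986.
threshold ≈ 3.93*3.426986 = 13.46805498 ≈ 13.4681.

13.4681


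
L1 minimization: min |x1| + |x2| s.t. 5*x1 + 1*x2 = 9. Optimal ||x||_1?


Axis intercepts:
  x1 = 9/5, x2 = 0: L1 = 9/5
  x1 = 0, x2 = 9: L1 = 9
x* = (9/5, 0)
||x*||_1 = 9/5.

9/5


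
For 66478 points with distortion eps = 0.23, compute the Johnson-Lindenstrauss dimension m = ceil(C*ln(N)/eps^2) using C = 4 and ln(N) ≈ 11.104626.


ln(66478) ≈ 11.104626.
eps^2 = 0.23^2 = 0.0529.
C*ln(N)/eps^2 ≈ 4*11.104626/0.0529 ≈ 839.6693.
m = ceil(839.6693) = 840.

840


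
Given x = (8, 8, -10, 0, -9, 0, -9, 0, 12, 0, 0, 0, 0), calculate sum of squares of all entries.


Non-zero entries: [(0, 8), (1, 8), (2, -10), (4, -9), (6, -9), (8, 12)]
Squares: [64, 64, 100, 81, 81, 144]
||x||_2^2 = sum = 534.

534


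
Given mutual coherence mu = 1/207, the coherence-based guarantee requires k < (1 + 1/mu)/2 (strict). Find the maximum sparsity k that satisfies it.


1/mu = 207.
1 + 1/mu = 208.
(1 + 1/mu)/2 = 104 is an integer and the inequality is strict, so k_max = 104 - 1 = 103.

103


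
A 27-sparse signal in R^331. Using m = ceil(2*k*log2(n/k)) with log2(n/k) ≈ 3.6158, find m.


log2(n/k) = log2(331/27) ≈ 3.6158.
2*k*log2(n/k) ≈ 2*27*3.6158 = 195.2532.
m = ceil(195.2532) = 196.

196


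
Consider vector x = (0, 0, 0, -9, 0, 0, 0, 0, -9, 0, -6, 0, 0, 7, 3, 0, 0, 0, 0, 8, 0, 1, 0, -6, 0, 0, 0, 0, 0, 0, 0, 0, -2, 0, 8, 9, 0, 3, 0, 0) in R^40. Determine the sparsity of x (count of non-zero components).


Non-zero positions: [3, 8, 10, 13, 14, 19, 21, 23, 32, 34, 35, 37].
Sparsity = 12.

12


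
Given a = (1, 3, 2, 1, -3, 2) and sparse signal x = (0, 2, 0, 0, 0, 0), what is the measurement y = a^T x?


Non-zero terms: ['3*2']
Products: [6]
y = sum = 6.

6


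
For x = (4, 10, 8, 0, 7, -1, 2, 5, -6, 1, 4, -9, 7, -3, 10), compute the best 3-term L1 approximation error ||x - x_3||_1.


Sorted |x_i| descending: [10, 10, 9, 8, 7, 7, 6, 5, 4, 4, 3, 2, 1, 1, 0]
Keep top 3: [10, 10, 9]
Tail entries: [8, 7, 7, 6, 5, 4, 4, 3, 2, 1, 1, 0]
L1 error = sum of tail = 48.

48


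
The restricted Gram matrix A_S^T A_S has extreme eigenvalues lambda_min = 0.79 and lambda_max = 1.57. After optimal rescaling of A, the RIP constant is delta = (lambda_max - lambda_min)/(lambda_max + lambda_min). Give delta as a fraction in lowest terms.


lambda_max - lambda_min = 1.57 - 0.79 = 0.78.
lambda_max + lambda_min = 1.57 + 0.79 = 2.36.
delta = 0.78/2.36 = 78/236 = 39/118.

39/118


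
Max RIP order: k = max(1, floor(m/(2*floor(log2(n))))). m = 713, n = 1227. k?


floor(log2(1227)) = 10.
2*10 = 20.
m/(2*floor(log2(n))) = 713/20 ≈ 35.65.
floor = 35.
k = max(1, 35) = 35.

35


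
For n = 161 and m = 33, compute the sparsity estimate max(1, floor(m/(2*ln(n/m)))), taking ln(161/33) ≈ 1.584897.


n/m = 161/33.
ln(n/m) ≈ 1.584897.
2*ln(n/m) ≈ 3.169794.
m/(2*ln(n/m)) ≈ 33/3.169794 ≈ 10.4108.
floor = 10.
k_max = max(1, 10) = 10.

10


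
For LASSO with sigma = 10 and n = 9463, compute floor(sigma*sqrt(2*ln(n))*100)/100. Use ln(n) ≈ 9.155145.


ln(9463) ≈ 9.155145.
2*ln(n) ≈ 18.31029.
sqrt(2*ln(n)) ≈ sqrt(18.31029) ≈ 4.279052.
lambda ≈ 10*4.279052 = 42.79052.
floor(lambda*100)/100 = 42.79.

42.79


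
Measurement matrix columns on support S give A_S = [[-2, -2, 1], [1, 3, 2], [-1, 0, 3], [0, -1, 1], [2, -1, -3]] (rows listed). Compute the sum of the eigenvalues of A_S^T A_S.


Sum of eigenvalues of A_S^T A_S = trace(A_S^T A_S) = sum of squared column norms of A_S.
A_S^T A_S diagonal: [10, 15, 24].
trace = 10 + 15 + 24 = 49.

49


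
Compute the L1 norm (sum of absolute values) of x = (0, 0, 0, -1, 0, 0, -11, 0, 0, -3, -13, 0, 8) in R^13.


Non-zero entries: [(3, -1), (6, -11), (9, -3), (10, -13), (12, 8)]
Absolute values: [1, 11, 3, 13, 8]
||x||_1 = sum = 36.

36


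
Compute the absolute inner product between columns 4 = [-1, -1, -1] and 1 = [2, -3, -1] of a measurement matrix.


Inner product: -1*2 + -1*-3 + -1*-1
Products: [-2, 3, 1]
Sum = 2.
|dot| = 2.

2


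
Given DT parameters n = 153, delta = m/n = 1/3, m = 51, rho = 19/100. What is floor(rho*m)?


m = 1/3*153 = 51.
rho = 19/100.
rho*m = 19/100*51 = 9.69.
k = floor(9.69) = 9.

9


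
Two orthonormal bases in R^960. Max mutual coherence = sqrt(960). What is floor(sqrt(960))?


30^2 = 900 <= 960 < 961 = 31^2, so 30 <= sqrt(960) < 31.
floor(sqrt(960)) = 30.

30


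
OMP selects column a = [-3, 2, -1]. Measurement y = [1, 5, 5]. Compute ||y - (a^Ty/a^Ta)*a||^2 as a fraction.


a^T a = 14.
a^T y = 2.
coeff = 2/14 = 1/7.
||r||^2 = 355/7.

355/7


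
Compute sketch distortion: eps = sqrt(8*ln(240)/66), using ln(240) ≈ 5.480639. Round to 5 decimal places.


ln(240) ≈ 5.480639.
8*ln(N)/m ≈ 8*5.480639/66 ≈ 0.66431988.
eps = sqrt(0.66431988) ≈ 0.8150582 ≈ 0.81506.

0.81506


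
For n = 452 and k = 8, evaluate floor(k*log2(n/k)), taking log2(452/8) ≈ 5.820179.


log2(n/k) = log2(452/8) ≈ 5.820179.
k*log2(n/k) ≈ 8*5.820179 = 46.561432.
floor(46.561432) = 46.

46


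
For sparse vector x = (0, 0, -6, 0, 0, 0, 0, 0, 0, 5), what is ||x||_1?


Non-zero entries: [(2, -6), (9, 5)]
Absolute values: [6, 5]
||x||_1 = sum = 11.

11


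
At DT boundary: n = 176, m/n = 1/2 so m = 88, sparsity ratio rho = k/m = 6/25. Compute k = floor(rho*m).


m = 1/2*176 = 88.
rho = 6/25.
rho*m = 6/25*88 = 21.12.
k = floor(21.12) = 21.

21


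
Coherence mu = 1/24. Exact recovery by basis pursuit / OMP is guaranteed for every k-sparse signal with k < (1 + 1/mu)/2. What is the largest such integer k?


1/mu = 24.
1 + 1/mu = 25.
(1 + 1/mu)/2 = 12.5 is not an integer, so k_max = floor(12.5) = 12.

12


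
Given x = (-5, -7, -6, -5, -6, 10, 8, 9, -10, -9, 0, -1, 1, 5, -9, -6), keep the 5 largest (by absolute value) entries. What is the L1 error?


Sorted |x_i| descending: [10, 10, 9, 9, 9, 8, 7, 6, 6, 6, 5, 5, 5, 1, 1, 0]
Keep top 5: [10, 10, 9, 9, 9]
Tail entries: [8, 7, 6, 6, 6, 5, 5, 5, 1, 1, 0]
L1 error = sum of tail = 50.

50


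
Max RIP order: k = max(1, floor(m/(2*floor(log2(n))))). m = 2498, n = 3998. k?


floor(log2(3998)) = 11.
2*11 = 22.
m/(2*floor(log2(n))) = 2498/22 ≈ 113.5455.
floor = 113.
k = max(1, 113) = 113.

113


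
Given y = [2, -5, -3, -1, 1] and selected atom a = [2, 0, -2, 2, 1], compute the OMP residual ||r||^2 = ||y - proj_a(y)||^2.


a^T a = 13.
a^T y = 9.
coeff = 9/13 = 9/13.
||r||^2 = 439/13.

439/13


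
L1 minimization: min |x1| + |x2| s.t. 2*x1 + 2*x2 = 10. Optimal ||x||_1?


Axis intercepts:
  x1 = 5, x2 = 0: L1 = 5
  x1 = 0, x2 = 5: L1 = 5
x* = (5, 0)
||x*||_1 = 5.

5


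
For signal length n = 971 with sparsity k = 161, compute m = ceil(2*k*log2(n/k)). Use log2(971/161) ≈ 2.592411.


log2(n/k) = log2(971/161) ≈ 2.592411.
2*k*log2(n/k) ≈ 2*161*2.592411 = 834.756342.
m = ceil(834.756342) = 835.

835


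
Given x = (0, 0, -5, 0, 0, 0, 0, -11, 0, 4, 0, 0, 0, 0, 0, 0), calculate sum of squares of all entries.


Non-zero entries: [(2, -5), (7, -11), (9, 4)]
Squares: [25, 121, 16]
||x||_2^2 = sum = 162.

162


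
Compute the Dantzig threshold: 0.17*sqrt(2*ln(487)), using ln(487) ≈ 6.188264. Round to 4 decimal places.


ln(487) ≈ 6.188264.
2*ln(n) ≈ 12.376528.
sqrt(2*ln(n)) ≈ sqrt(12.376528) ≈ 3.518029.
threshold ≈ 0.17*3.518029 = 0.59806493 ≈ 0.5981.

0.5981


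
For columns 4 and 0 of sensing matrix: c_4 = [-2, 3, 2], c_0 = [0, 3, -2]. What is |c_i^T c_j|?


Inner product: -2*0 + 3*3 + 2*-2
Products: [0, 9, -4]
Sum = 5.
|dot| = 5.

5


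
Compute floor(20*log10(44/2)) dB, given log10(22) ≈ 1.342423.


||x||/||e|| = 44/2 = 22.
log10(22) ≈ 1.342423.
20*log10(||x||/||e||) ≈ 20*1.342423 = 26.84846.
floor(26.84846) = 26.

26


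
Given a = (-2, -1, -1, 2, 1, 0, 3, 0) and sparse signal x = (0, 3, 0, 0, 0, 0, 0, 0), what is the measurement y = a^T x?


Non-zero terms: ['-1*3']
Products: [-3]
y = sum = -3.

-3


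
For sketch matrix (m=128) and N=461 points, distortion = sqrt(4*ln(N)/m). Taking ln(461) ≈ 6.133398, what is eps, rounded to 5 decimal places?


ln(461) ≈ 6.133398.
4*ln(N)/m ≈ 4*6.133398/128 ≈ 0.19166869.
eps = sqrt(0.19166869) ≈ 0.4377998 ≈ 0.43780.

0.43780


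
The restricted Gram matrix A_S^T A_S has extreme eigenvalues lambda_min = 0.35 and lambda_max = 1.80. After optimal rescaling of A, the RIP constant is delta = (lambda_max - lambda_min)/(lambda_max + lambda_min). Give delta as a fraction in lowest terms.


lambda_max - lambda_min = 1.80 - 0.35 = 1.45.
lambda_max + lambda_min = 1.80 + 0.35 = 2.15.
delta = 1.45/2.15 = 145/215 = 29/43.

29/43


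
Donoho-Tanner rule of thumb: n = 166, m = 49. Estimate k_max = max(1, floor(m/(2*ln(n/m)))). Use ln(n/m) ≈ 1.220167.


n/m = 166/49.
ln(n/m) ≈ 1.220167.
2*ln(n/m) ≈ 2.440334.
m/(2*ln(n/m)) ≈ 49/2.440334 ≈ 20.0792.
floor = 20.
k_max = max(1, 20) = 20.

20


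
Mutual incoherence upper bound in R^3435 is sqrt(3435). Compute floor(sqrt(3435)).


58^2 = 3364 <= 3435 < 3481 = 59^2, so 58 <= sqrt(3435) < 59.
floor(sqrt(3435)) = 58.

58


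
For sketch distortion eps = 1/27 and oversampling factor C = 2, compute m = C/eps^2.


1/eps = 27.
(1/eps)^2 = 729.
m = 2*729 = 1458.

1458


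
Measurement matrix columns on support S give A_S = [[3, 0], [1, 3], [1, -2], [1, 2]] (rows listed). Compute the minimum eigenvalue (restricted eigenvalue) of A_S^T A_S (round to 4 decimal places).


A_S^T A_S = [[12, 3], [3, 17]].
trace = 29.
det = 195.
disc = trace^2 - 4*det = 841 - 4*195 = 61.
sqrt(61) ≈ 7.810250.
lam_min = (29 - sqrt(61))/2 ≈ (29 - 7.810250)/2 = 10.594875 ≈ 10.5949.

10.5949


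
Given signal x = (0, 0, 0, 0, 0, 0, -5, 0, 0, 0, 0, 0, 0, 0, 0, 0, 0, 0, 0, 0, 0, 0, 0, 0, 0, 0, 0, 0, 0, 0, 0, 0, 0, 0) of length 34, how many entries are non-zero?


Non-zero positions: [6].
Sparsity = 1.

1


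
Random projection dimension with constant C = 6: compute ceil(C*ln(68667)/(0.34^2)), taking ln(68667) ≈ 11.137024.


ln(68667) ≈ 11.137024.
eps^2 = 0.34^2 = 0.1156.
C*ln(N)/eps^2 ≈ 6*11.137024/0.1156 ≈ 578.0462.
m = ceil(578.0462) = 579.

579


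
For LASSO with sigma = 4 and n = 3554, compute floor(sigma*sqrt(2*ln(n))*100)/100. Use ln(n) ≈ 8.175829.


ln(3554) ≈ 8.175829.
2*ln(n) ≈ 16.351658.
sqrt(2*ln(n)) ≈ sqrt(16.351658) ≈ 4.043718.
lambda ≈ 4*4.043718 = 16.174872.
floor(lambda*100)/100 = 16.17.

16.17


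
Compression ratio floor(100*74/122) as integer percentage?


100*m/n = 100*74/122 ≈ 60.6557.
floor = 60.

60


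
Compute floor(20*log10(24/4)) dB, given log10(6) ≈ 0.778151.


||x||/||e|| = 24/4 = 6.
log10(6) ≈ 0.778151.
20*log10(||x||/||e||) ≈ 20*0.778151 = 15.56302.
floor(15.56302) = 15.

15


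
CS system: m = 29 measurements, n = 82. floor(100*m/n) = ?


100*m/n = 100*29/82 ≈ 35.3659.
floor = 35.

35


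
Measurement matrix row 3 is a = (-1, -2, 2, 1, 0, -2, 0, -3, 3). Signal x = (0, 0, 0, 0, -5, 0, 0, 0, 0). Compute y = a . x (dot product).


Non-zero terms: ['0*-5']
Products: [0]
y = sum = 0.

0


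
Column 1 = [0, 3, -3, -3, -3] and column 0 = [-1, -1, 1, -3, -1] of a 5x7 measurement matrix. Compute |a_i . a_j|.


Inner product: 0*-1 + 3*-1 + -3*1 + -3*-3 + -3*-1
Products: [0, -3, -3, 9, 3]
Sum = 6.
|dot| = 6.

6


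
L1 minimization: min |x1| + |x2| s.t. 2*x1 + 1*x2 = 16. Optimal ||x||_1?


Axis intercepts:
  x1 = 8, x2 = 0: L1 = 8
  x1 = 0, x2 = 16: L1 = 16
x* = (8, 0)
||x*||_1 = 8.

8


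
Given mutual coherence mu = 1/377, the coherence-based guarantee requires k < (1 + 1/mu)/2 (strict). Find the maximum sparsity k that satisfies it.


1/mu = 377.
1 + 1/mu = 378.
(1 + 1/mu)/2 = 189 is an integer and the inequality is strict, so k_max = 189 - 1 = 188.

188


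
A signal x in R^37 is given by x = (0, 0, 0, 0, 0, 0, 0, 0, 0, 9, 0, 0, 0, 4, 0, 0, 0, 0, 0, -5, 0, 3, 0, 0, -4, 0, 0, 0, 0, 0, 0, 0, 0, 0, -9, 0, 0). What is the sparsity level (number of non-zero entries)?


Non-zero positions: [9, 13, 19, 21, 24, 34].
Sparsity = 6.

6


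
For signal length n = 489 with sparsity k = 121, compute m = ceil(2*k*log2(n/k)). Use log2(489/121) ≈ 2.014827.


log2(n/k) = log2(489/121) ≈ 2.014827.
2*k*log2(n/k) ≈ 2*121*2.014827 = 487.588134.
m = ceil(487.588134) = 488.

488


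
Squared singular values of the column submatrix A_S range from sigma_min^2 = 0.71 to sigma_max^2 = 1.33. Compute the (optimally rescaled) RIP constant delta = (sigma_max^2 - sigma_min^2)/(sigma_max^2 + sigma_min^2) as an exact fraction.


lambda_max - lambda_min = 1.33 - 0.71 = 0.62.
lambda_max + lambda_min = 1.33 + 0.71 = 2.04.
delta = 0.62/2.04 = 62/204 = 31/102.

31/102


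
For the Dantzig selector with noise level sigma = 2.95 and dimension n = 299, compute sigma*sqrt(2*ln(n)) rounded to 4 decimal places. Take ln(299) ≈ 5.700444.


ln(299) ≈ 5.700444.
2*ln(n) ≈ 11.400888.
sqrt(2*ln(n)) ≈ sqrt(11.400888) ≈ 3.37652.
threshold ≈ 2.95*3.37652 = 9.960734 ≈ 9.9607.

9.9607


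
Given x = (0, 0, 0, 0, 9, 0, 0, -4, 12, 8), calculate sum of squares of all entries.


Non-zero entries: [(4, 9), (7, -4), (8, 12), (9, 8)]
Squares: [81, 16, 144, 64]
||x||_2^2 = sum = 305.

305


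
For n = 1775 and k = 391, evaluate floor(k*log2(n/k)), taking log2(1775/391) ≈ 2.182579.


log2(n/k) = log2(1775/391) ≈ 2.182579.
k*log2(n/k) ≈ 391*2.182579 = 853.388389.
floor(853.388389) = 853.

853


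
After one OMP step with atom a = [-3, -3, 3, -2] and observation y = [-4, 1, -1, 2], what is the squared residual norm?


a^T a = 31.
a^T y = 2.
coeff = 2/31 = 2/31.
||r||^2 = 678/31.

678/31


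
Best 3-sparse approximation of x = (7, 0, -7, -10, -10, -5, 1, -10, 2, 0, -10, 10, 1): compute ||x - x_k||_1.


Sorted |x_i| descending: [10, 10, 10, 10, 10, 7, 7, 5, 2, 1, 1, 0, 0]
Keep top 3: [10, 10, 10]
Tail entries: [10, 10, 7, 7, 5, 2, 1, 1, 0, 0]
L1 error = sum of tail = 43.

43


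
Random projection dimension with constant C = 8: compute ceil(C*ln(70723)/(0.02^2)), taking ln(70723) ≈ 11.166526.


ln(70723) ≈ 11.166526.
eps^2 = 0.02^2 = 0.0004.
C*ln(N)/eps^2 ≈ 8*11.166526/0.0004 ≈ 223330.52.
m = ceil(223330.52) = 223331.

223331


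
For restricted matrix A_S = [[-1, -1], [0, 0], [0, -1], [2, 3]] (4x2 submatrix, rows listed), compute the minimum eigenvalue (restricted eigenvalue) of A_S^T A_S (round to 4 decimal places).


A_S^T A_S = [[5, 7], [7, 11]].
trace = 16.
det = 6.
disc = trace^2 - 4*det = 256 - 4*6 = 232.
sqrt(232) ≈ 15.231546.
lam_min = (16 - sqrt(232))/2 ≈ (16 - 15.231546)/2 = 0.384227 ≈ 0.3842.

0.3842


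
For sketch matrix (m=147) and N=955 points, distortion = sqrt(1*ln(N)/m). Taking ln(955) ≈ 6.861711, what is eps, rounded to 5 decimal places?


ln(955) ≈ 6.861711.
1*ln(N)/m ≈ 1*6.861711/147 ≈ 0.04667831.
eps = sqrt(0.04667831) ≈ 0.2160516 ≈ 0.21605.

0.21605


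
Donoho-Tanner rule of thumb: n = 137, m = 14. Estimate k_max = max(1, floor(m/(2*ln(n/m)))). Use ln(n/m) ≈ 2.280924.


n/m = 137/14.
ln(n/m) ≈ 2.280924.
2*ln(n/m) ≈ 4.561848.
m/(2*ln(n/m)) ≈ 14/4.561848 ≈ 3.0689.
floor = 3.
k_max = max(1, 3) = 3.

3


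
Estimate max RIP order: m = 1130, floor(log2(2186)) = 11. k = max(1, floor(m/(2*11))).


floor(log2(2186)) = 11.
2*11 = 22.
m/(2*floor(log2(n))) = 1130/22 ≈ 51.3636.
floor = 51.
k = max(1, 51) = 51.

51


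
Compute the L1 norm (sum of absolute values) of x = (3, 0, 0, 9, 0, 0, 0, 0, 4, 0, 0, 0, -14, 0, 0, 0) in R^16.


Non-zero entries: [(0, 3), (3, 9), (8, 4), (12, -14)]
Absolute values: [3, 9, 4, 14]
||x||_1 = sum = 30.

30


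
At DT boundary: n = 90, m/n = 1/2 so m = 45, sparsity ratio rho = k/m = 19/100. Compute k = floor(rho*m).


m = 1/2*90 = 45.
rho = 19/100.
rho*m = 19/100*45 = 8.55.
k = floor(8.55) = 8.

8


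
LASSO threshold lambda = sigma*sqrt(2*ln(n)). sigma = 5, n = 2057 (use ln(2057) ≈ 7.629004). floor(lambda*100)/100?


ln(2057) ≈ 7.629004.
2*ln(n) ≈ 15.258008.
sqrt(2*ln(n)) ≈ sqrt(15.258008) ≈ 3.90615.
lambda ≈ 5*3.90615 = 19.53075.
floor(lambda*100)/100 = 19.53.

19.53


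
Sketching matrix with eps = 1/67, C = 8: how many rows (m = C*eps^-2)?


1/eps = 67.
(1/eps)^2 = 4489.
m = 8*4489 = 35912.

35912


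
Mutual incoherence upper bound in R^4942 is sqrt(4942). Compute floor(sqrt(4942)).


70^2 = 4900 <= 4942 < 5041 = 71^2, so 70 <= sqrt(4942) < 71.
floor(sqrt(4942)) = 70.

70


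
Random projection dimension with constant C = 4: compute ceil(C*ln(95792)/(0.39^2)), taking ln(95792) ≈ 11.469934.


ln(95792) ≈ 11.469934.
eps^2 = 0.39^2 = 0.1521.
C*ln(N)/eps^2 ≈ 4*11.469934/0.1521 ≈ 301.6419.
m = ceil(301.6419) = 302.

302


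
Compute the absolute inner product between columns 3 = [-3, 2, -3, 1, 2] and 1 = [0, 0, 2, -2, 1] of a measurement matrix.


Inner product: -3*0 + 2*0 + -3*2 + 1*-2 + 2*1
Products: [0, 0, -6, -2, 2]
Sum = -6.
|dot| = 6.

6


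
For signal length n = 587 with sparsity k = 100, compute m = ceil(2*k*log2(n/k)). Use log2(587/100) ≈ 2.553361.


log2(n/k) = log2(587/100) ≈ 2.553361.
2*k*log2(n/k) ≈ 2*100*2.553361 = 510.6722.
m = ceil(510.6722) = 511.

511


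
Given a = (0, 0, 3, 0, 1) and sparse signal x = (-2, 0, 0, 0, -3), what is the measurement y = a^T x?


Non-zero terms: ['0*-2', '1*-3']
Products: [0, -3]
y = sum = -3.

-3


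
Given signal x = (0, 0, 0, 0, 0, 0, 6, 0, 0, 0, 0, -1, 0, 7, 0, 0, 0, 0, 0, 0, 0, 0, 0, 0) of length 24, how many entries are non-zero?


Non-zero positions: [6, 11, 13].
Sparsity = 3.

3


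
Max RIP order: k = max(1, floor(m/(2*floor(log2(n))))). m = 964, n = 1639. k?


floor(log2(1639)) = 10.
2*10 = 20.
m/(2*floor(log2(n))) = 964/20 ≈ 48.2.
floor = 48.
k = max(1, 48) = 48.

48


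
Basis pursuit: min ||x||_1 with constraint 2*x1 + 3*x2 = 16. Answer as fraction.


Axis intercepts:
  x1 = 8, x2 = 0: L1 = 8
  x1 = 0, x2 = 16/3: L1 = 16/3
x* = (0, 16/3)
||x*||_1 = 16/3.

16/3


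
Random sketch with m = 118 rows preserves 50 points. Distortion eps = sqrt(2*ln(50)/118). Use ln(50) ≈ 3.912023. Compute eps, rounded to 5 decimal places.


ln(50) ≈ 3.912023.
2*ln(N)/m ≈ 2*3.912023/118 ≈ 0.06630547.
eps = sqrt(0.06630547) ≈ 0.2574985 ≈ 0.25750.

0.25750


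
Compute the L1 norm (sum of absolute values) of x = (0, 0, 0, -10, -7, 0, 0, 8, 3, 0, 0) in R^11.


Non-zero entries: [(3, -10), (4, -7), (7, 8), (8, 3)]
Absolute values: [10, 7, 8, 3]
||x||_1 = sum = 28.

28


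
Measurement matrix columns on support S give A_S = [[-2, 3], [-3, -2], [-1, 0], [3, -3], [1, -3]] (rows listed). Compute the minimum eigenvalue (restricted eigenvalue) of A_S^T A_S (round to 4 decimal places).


A_S^T A_S = [[24, -12], [-12, 31]].
trace = 55.
det = 600.
disc = trace^2 - 4*det = 3025 - 4*600 = 625.
sqrt(625) = 25.
lam_min = (55 - 25)/2 = 15 = 15.0000.

15.0000


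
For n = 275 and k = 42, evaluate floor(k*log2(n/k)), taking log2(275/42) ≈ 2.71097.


log2(n/k) = log2(275/42) ≈ 2.71097.
k*log2(n/k) ≈ 42*2.71097 = 113.86074.
floor(113.86074) = 113.

113


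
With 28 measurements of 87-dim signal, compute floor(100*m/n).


100*m/n = 100*28/87 ≈ 32.1839.
floor = 32.

32


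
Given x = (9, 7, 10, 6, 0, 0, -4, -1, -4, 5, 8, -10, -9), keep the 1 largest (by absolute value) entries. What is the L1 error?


Sorted |x_i| descending: [10, 10, 9, 9, 8, 7, 6, 5, 4, 4, 1, 0, 0]
Keep top 1: [10]
Tail entries: [10, 9, 9, 8, 7, 6, 5, 4, 4, 1, 0, 0]
L1 error = sum of tail = 63.

63


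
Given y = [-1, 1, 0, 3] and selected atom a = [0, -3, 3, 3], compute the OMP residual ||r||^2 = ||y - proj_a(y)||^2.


a^T a = 27.
a^T y = 6.
coeff = 6/27 = 2/9.
||r||^2 = 29/3.

29/3


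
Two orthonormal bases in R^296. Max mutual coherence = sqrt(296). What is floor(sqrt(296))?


17^2 = 289 <= 296 < 324 = 18^2, so 17 <= sqrt(296) < 18.
floor(sqrt(296)) = 17.

17


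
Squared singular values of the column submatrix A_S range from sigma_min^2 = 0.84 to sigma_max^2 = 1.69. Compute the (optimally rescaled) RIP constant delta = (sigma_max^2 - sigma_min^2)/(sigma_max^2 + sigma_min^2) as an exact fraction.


lambda_max - lambda_min = 1.69 - 0.84 = 0.85.
lambda_max + lambda_min = 1.69 + 0.84 = 2.53.
delta = 0.85/2.53 = 85/253.

85/253


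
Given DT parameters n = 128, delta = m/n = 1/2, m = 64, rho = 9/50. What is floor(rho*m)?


m = 1/2*128 = 64.
rho = 9/50.
rho*m = 9/50*64 = 11.52.
k = floor(11.52) = 11.

11


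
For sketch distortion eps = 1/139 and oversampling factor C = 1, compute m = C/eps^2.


1/eps = 139.
(1/eps)^2 = 19321.
m = 1*19321 = 19321.

19321


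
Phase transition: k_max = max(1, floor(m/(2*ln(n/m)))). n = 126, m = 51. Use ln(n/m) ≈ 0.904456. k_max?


n/m = 126/51 = 42/17.
ln(n/m) ≈ 0.904456.
2*ln(n/m) ≈ 1.808912.
m/(2*ln(n/m)) ≈ 51/1.808912 ≈ 28.1937.
floor = 28.
k_max = max(1, 28) = 28.

28


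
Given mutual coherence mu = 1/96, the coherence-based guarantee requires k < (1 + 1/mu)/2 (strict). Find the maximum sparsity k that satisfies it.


1/mu = 96.
1 + 1/mu = 97.
(1 + 1/mu)/2 = 48.5 is not an integer, so k_max = floor(48.5) = 48.

48


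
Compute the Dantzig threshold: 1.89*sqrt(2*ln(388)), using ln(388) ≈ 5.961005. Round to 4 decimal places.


ln(388) ≈ 5.961005.
2*ln(n) ≈ 11.92201.
sqrt(2*ln(n)) ≈ sqrt(11.92201) ≈ 3.452826.
threshold ≈ 1.89*3.452826 = 6.52584114 ≈ 6.5258.

6.5258


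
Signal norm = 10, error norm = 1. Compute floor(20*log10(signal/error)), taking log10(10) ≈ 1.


||x||/||e|| = 10/1 = 10.
log10(10) ≈ 1.
20*log10(||x||/||e||) ≈ 20*1 = 20.
floor(20) = 20.

20


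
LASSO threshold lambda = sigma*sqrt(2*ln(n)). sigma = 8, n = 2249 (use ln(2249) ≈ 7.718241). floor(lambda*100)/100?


ln(2249) ≈ 7.718241.
2*ln(n) ≈ 15.436482.
sqrt(2*ln(n)) ≈ sqrt(15.436482) ≈ 3.928929.
lambda ≈ 8*3.928929 = 31.431432.
floor(lambda*100)/100 = 31.43.

31.43


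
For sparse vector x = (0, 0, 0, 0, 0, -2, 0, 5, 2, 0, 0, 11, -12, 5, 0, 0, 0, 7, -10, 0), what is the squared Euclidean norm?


Non-zero entries: [(5, -2), (7, 5), (8, 2), (11, 11), (12, -12), (13, 5), (17, 7), (18, -10)]
Squares: [4, 25, 4, 121, 144, 25, 49, 100]
||x||_2^2 = sum = 472.

472


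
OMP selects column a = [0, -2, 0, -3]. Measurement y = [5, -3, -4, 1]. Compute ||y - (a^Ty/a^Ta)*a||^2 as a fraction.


a^T a = 13.
a^T y = 3.
coeff = 3/13 = 3/13.
||r||^2 = 654/13.

654/13


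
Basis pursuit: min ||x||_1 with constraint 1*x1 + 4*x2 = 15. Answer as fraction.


Axis intercepts:
  x1 = 15, x2 = 0: L1 = 15
  x1 = 0, x2 = 15/4: L1 = 15/4
x* = (0, 15/4)
||x*||_1 = 15/4.

15/4


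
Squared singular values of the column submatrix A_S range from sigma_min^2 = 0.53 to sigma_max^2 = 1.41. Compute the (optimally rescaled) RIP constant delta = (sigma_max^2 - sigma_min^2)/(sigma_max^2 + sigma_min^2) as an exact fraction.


lambda_max - lambda_min = 1.41 - 0.53 = 0.88.
lambda_max + lambda_min = 1.41 + 0.53 = 1.94.
delta = 0.88/1.94 = 88/194 = 44/97.

44/97


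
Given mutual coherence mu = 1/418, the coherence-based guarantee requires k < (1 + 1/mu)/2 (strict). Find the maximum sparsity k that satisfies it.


1/mu = 418.
1 + 1/mu = 419.
(1 + 1/mu)/2 = 209.5 is not an integer, so k_max = floor(209.5) = 209.

209


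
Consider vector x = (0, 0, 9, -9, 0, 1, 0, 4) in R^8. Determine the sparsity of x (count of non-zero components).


Non-zero positions: [2, 3, 5, 7].
Sparsity = 4.

4


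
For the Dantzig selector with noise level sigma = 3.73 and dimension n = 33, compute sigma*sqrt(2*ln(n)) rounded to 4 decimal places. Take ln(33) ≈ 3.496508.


ln(33) ≈ 3.496508.
2*ln(n) ≈ 6.993016.
sqrt(2*ln(n)) ≈ sqrt(6.993016) ≈ 2.644431.
threshold ≈ 3.73*2.644431 = 9.86372763 ≈ 9.8637.

9.8637


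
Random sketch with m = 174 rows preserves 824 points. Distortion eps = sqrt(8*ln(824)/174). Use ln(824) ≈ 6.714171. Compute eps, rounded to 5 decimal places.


ln(824) ≈ 6.714171.
8*ln(N)/m ≈ 8*6.714171/174 ≈ 0.30869752.
eps = sqrt(0.30869752) ≈ 0.5556055 ≈ 0.55561.

0.55561


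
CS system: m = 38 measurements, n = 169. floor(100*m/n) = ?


100*m/n = 100*38/169 ≈ 22.4852.
floor = 22.

22


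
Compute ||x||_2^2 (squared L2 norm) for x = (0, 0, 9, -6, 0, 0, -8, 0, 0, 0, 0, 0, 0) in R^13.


Non-zero entries: [(2, 9), (3, -6), (6, -8)]
Squares: [81, 36, 64]
||x||_2^2 = sum = 181.

181


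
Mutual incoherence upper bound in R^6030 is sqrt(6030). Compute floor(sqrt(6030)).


77^2 = 5929 <= 6030 < 6084 = 78^2, so 77 <= sqrt(6030) < 78.
floor(sqrt(6030)) = 77.

77


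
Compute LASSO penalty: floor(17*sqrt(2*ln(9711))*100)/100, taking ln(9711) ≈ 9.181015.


ln(9711) ≈ 9.181015.
2*ln(n) ≈ 18.36203.
sqrt(2*ln(n)) ≈ sqrt(18.36203) ≈ 4.285094.
lambda ≈ 17*4.285094 = 72.846598.
floor(lambda*100)/100 = 72.84.

72.84


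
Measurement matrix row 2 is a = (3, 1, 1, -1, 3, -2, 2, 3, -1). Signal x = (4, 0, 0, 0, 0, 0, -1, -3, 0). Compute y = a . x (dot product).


Non-zero terms: ['3*4', '2*-1', '3*-3']
Products: [12, -2, -9]
y = sum = 1.

1


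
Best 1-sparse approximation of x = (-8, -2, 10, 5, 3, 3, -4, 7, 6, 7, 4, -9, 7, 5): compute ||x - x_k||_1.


Sorted |x_i| descending: [10, 9, 8, 7, 7, 7, 6, 5, 5, 4, 4, 3, 3, 2]
Keep top 1: [10]
Tail entries: [9, 8, 7, 7, 7, 6, 5, 5, 4, 4, 3, 3, 2]
L1 error = sum of tail = 70.

70


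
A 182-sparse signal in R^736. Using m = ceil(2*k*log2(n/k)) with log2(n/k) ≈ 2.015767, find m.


log2(n/k) = log2(736/182) ≈ 2.015767.
2*k*log2(n/k) ≈ 2*182*2.015767 = 733.739188.
m = ceil(733.739188) = 734.

734


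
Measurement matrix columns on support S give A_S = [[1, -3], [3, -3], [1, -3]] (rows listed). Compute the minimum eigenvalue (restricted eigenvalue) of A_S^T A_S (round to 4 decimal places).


A_S^T A_S = [[11, -15], [-15, 27]].
trace = 38.
det = 72.
disc = trace^2 - 4*det = 1444 - 4*72 = 1156.
sqrt(1156) = 34.
lam_min = (38 - 34)/2 = 2 = 2.0000.

2.0000


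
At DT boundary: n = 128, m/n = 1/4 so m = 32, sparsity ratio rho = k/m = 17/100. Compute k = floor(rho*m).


m = 1/4*128 = 32.
rho = 17/100.
rho*m = 17/100*32 = 5.44.
k = floor(5.44) = 5.

5


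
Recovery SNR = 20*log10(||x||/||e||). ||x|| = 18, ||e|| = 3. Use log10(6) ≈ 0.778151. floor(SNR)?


||x||/||e|| = 18/3 = 6.
log10(6) ≈ 0.778151.
20*log10(||x||/||e||) ≈ 20*0.778151 = 15.56302.
floor(15.56302) = 15.

15


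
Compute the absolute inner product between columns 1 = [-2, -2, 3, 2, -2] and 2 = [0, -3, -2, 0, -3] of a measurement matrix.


Inner product: -2*0 + -2*-3 + 3*-2 + 2*0 + -2*-3
Products: [0, 6, -6, 0, 6]
Sum = 6.
|dot| = 6.

6


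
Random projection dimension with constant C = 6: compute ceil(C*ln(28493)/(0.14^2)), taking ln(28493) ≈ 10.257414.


ln(28493) ≈ 10.257414.
eps^2 = 0.14^2 = 0.0196.
C*ln(N)/eps^2 ≈ 6*10.257414/0.0196 ≈ 3140.0247.
m = ceil(3140.0247) = 3141.

3141


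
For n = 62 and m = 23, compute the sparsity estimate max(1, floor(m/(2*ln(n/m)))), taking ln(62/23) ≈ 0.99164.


n/m = 62/23.
ln(n/m) ≈ 0.99164.
2*ln(n/m) ≈ 1.98328.
m/(2*ln(n/m)) ≈ 23/1.98328 ≈ 11.597.
floor = 11.
k_max = max(1, 11) = 11.

11


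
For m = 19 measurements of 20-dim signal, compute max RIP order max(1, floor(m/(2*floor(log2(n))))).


floor(log2(20)) = 4.
2*4 = 8.
m/(2*floor(log2(n))) = 19/8 ≈ 2.375.
floor = 2.
k = max(1, 2) = 2.

2


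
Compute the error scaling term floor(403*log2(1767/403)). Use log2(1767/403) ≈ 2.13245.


log2(n/k) = log2(1767/403) ≈ 2.13245.
k*log2(n/k) ≈ 403*2.13245 = 859.37735.
floor(859.37735) = 859.

859


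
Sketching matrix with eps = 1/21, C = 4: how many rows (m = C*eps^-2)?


1/eps = 21.
(1/eps)^2 = 441.
m = 4*441 = 1764.

1764


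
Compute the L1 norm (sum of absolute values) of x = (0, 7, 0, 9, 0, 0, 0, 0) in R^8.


Non-zero entries: [(1, 7), (3, 9)]
Absolute values: [7, 9]
||x||_1 = sum = 16.

16


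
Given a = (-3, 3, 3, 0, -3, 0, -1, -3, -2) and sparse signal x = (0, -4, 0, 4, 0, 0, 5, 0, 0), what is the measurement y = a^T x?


Non-zero terms: ['3*-4', '0*4', '-1*5']
Products: [-12, 0, -5]
y = sum = -17.

-17


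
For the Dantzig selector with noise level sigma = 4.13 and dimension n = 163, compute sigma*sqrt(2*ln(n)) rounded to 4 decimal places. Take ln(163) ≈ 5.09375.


ln(163) ≈ 5.09375.
2*ln(n) ≈ 10.1875.
sqrt(2*ln(n)) ≈ sqrt(10.1875) ≈ 3.191786.
threshold ≈ 4.13*3.191786 = 13.18207618 ≈ 13.1821.

13.1821


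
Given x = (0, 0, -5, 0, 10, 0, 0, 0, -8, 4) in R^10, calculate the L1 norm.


Non-zero entries: [(2, -5), (4, 10), (8, -8), (9, 4)]
Absolute values: [5, 10, 8, 4]
||x||_1 = sum = 27.

27


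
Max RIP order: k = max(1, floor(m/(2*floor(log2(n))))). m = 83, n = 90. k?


floor(log2(90)) = 6.
2*6 = 12.
m/(2*floor(log2(n))) = 83/12 ≈ 6.9167.
floor = 6.
k = max(1, 6) = 6.

6


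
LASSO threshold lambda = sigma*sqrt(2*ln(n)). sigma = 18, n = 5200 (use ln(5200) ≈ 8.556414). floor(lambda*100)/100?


ln(5200) ≈ 8.556414.
2*ln(n) ≈ 17.112828.
sqrt(2*ln(n)) ≈ sqrt(17.112828) ≈ 4.136765.
lambda ≈ 18*4.136765 = 74.46177.
floor(lambda*100)/100 = 74.46.

74.46
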